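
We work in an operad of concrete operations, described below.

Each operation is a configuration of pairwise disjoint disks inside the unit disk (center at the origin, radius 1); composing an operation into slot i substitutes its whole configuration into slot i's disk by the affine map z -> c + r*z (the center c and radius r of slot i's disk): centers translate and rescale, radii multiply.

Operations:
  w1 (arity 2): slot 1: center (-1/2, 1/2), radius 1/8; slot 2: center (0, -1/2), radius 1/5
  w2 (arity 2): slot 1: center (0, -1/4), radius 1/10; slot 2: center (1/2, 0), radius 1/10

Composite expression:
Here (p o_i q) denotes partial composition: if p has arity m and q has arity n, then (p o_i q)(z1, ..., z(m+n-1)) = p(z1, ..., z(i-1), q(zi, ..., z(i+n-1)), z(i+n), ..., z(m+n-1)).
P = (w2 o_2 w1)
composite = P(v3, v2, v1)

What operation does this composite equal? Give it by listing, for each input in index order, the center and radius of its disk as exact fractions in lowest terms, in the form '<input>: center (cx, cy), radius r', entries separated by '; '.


v1: center (1/2, -1/20), radius 1/50; v2: center (9/20, 1/20), radius 1/80; v3: center (0, -1/4), radius 1/10

Nesting under w2 composes maps z -> c + r*z down each v-path.
input v3: applying the 1 nested substitution gives center (0, -1/4), radius 1/10
input v2: applying the 2 nested substitutions gives center (9/20, 1/20), radius 1/80
input v1: applying the 2 nested substitutions gives center (1/2, -1/20), radius 1/50


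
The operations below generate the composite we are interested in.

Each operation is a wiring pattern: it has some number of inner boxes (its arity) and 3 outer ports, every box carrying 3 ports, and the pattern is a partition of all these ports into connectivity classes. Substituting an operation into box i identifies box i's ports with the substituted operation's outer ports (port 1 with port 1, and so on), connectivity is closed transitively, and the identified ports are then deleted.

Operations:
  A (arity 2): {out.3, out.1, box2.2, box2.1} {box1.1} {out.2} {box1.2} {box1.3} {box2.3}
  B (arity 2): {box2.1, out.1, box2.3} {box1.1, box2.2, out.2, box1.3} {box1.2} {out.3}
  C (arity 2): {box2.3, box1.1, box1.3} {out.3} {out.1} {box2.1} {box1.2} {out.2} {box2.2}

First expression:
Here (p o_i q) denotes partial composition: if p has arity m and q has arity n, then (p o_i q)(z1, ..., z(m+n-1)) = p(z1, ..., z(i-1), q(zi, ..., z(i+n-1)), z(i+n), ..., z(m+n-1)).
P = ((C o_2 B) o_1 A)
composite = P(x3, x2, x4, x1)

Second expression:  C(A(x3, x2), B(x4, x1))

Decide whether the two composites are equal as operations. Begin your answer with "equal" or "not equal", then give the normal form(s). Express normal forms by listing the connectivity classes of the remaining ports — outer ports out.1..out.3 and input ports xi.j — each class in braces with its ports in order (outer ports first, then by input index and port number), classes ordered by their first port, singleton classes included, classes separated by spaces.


In normal form, the first expression is {out.1} {out.2} {out.3} {x1.1, x1.3} {x1.2, x4.1, x4.3} {x2.1, x2.2} {x2.3} {x3.1} {x3.2} {x3.3} {x4.2}
In normal form, the second expression is {out.1} {out.2} {out.3} {x1.1, x1.3} {x1.2, x4.1, x4.3} {x2.1, x2.2} {x2.3} {x3.1} {x3.2} {x3.3} {x4.2}
Identical normal forms: equal.

equal; both compose to {out.1} {out.2} {out.3} {x1.1, x1.3} {x1.2, x4.1, x4.3} {x2.1, x2.2} {x2.3} {x3.1} {x3.2} {x3.3} {x4.2}


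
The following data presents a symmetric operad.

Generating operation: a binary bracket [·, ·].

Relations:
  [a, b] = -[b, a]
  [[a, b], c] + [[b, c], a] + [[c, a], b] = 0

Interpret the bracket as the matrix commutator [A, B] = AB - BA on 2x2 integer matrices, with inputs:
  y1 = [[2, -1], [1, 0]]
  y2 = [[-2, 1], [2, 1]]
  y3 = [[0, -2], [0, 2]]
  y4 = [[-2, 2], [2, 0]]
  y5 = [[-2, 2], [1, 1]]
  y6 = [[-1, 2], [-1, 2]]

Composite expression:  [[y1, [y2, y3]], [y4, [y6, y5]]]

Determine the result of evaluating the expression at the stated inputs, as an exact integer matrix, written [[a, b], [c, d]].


[y2, y3] = [[4, 8], [-4, -4]]
[y1, [y2, y3]] = [[-4, 24], [16, 4]]
[y6, y5] = [[4, 0], [6, -4]]
[y4, [y6, y5]] = [[12, -16], [28, -12]]
[[y1, [y2, y3]], [y4, [y6, y5]]] = [[928, -448], [608, -928]]

[[928, -448], [608, -928]]


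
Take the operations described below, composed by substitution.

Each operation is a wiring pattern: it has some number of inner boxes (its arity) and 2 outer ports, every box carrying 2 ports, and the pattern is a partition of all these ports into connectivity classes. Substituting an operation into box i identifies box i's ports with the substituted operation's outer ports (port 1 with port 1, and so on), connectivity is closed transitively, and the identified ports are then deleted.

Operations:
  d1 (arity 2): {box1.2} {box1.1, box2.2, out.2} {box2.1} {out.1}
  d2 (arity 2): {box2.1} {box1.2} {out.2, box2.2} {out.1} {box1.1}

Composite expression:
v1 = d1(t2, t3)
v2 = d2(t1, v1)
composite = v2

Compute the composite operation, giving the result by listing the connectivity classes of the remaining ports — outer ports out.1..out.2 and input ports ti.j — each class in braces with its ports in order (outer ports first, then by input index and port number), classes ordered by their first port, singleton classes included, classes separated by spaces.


Reachability decides: close wires over d2-identified ports.
through d1, on inputs (t2, t3): {out.1} {out.2, t2.1, t3.2} {t2.2} {t3.1} (out.j = stage outer ports)
through d2, on inputs (t1, t2, t3): {out.1} {out.2, t2.1, t3.2} {t1.1} {t1.2} {t2.2} {t3.1} (out.j = stage outer ports)

{out.1} {out.2, t2.1, t3.2} {t1.1} {t1.2} {t2.2} {t3.1}


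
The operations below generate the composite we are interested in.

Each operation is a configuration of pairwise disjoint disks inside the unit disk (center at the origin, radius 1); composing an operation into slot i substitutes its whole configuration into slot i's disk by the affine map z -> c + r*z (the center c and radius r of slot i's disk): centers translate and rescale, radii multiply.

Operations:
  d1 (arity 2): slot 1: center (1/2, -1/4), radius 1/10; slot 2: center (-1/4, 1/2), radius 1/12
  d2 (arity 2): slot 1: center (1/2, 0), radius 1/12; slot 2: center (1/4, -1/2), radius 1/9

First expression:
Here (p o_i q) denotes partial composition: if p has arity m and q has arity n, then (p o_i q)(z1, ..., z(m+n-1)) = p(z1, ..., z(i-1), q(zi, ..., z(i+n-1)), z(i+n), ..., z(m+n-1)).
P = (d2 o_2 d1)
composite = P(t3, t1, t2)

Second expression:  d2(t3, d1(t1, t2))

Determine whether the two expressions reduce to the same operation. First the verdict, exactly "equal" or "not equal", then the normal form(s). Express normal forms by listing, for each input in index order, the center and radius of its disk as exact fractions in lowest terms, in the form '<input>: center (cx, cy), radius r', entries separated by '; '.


equal: each reduces to t1: center (11/36, -19/36), radius 1/90; t2: center (2/9, -4/9), radius 1/108; t3: center (1/2, 0), radius 1/12

In normal form, the first expression is t1: center (11/36, -19/36), radius 1/90; t2: center (2/9, -4/9), radius 1/108; t3: center (1/2, 0), radius 1/12
In normal form, the second expression is t1: center (11/36, -19/36), radius 1/90; t2: center (2/9, -4/9), radius 1/108; t3: center (1/2, 0), radius 1/12
One common form — equal.


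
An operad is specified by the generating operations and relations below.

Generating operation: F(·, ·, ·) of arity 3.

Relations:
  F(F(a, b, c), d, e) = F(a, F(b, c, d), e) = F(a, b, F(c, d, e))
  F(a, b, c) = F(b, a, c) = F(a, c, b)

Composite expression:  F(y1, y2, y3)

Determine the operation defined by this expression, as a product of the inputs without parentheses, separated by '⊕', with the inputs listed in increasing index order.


y1 ⊕ y2 ⊕ y3

Key point: F commutes, so take the y-inputs in any fixed order.
F(y1, y2, y3) collapses to y1 ⊕ y2 ⊕ y3
sorting the factors by input index: y1 ⊕ y2 ⊕ y3


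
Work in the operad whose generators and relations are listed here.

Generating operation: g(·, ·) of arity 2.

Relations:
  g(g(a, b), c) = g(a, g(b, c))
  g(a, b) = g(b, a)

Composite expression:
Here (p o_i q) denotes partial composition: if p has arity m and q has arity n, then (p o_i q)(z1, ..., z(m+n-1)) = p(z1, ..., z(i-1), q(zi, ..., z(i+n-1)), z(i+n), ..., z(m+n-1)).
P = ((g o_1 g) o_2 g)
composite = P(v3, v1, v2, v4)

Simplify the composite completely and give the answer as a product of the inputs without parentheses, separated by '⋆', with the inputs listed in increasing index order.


Key point: g commutes, so take the v-inputs in any fixed order.
g(v1, v2) unparenthesizes to v1 ⋆ v2
g(v3, g(v1, v2)) unparenthesizes to v3 ⋆ v1 ⋆ v2
g(g(v3, g(v1, v2)), v4) unparenthesizes to v3 ⋆ v1 ⋆ v2 ⋆ v4
sorting the factors by input index: v1 ⋆ v2 ⋆ v3 ⋆ v4

v1 ⋆ v2 ⋆ v3 ⋆ v4


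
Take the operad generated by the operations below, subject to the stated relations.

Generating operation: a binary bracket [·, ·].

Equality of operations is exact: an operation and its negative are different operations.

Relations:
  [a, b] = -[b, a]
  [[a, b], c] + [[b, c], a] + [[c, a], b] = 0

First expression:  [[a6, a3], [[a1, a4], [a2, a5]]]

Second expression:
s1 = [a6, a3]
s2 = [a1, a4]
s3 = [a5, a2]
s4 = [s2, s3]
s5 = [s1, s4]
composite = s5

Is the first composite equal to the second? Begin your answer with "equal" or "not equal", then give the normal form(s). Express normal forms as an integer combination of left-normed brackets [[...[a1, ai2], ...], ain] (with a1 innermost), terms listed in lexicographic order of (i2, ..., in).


not equal: they reduce to [[[[[a1, a4], a2], a5], a3], a6] - [[[[[a1, a4], a2], a5], a6], a3] - [[[[[a1, a4], a5], a2], a3], a6] + [[[[[a1, a4], a5], a2], a6], a3] and -[[[[[a1, a4], a2], a5], a3], a6] + [[[[[a1, a4], a2], a5], a6], a3] + [[[[[a1, a4], a5], a2], a3], a6] - [[[[[a1, a4], a5], a2], a6], a3]

The first composite normalizes to [[[[[a1, a4], a2], a5], a3], a6] - [[[[[a1, a4], a2], a5], a6], a3] - [[[[[a1, a4], a5], a2], a3], a6] + [[[[[a1, a4], a5], a2], a6], a3]
The second composite normalizes to -[[[[[a1, a4], a2], a5], a3], a6] + [[[[[a1, a4], a2], a5], a6], a3] + [[[[[a1, a4], a5], a2], a3], a6] - [[[[[a1, a4], a5], a2], a6], a3]
The normal forms differ: not equal.


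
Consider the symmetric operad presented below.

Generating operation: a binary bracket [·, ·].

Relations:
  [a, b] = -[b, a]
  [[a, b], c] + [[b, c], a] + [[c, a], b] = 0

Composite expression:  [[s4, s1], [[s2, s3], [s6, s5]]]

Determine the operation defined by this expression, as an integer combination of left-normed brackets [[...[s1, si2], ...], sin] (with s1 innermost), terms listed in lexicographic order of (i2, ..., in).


[[[[[s1, s4], s2], s3], s5], s6] - [[[[[s1, s4], s2], s3], s6], s5] - [[[[[s1, s4], s3], s2], s5], s6] + [[[[[s1, s4], s3], s2], s6], s5] - [[[[[s1, s4], s5], s6], s2], s3] + [[[[[s1, s4], s5], s6], s3], s2] + [[[[[s1, s4], s6], s5], s2], s3] - [[[[[s1, s4], s6], s5], s3], s2]

In the tensor algebra, words opening s1 carry the s1-anchored form.
Composite bracket: [[s4, s1], [[s2, s3], [s6, s5]]]
Applying ab - ba throughout gives 32 signed words (2^5 = 32).
Only words starting with s1 matter:
  s1s4s2s3s5s6 (sign +1) contributes +[[[[[s1, s4], s2], s3], s5], s6]
  s1s4s2s3s6s5 (sign -1) contributes -[[[[[s1, s4], s2], s3], s6], s5]
  s1s4s3s2s5s6 (sign -1) contributes -[[[[[s1, s4], s3], s2], s5], s6]
  s1s4s3s2s6s5 (sign +1) contributes +[[[[[s1, s4], s3], s2], s6], s5]
  s1s4s5s6s2s3 (sign -1) contributes -[[[[[s1, s4], s5], s6], s2], s3]
  s1s4s5s6s3s2 (sign +1) contributes +[[[[[s1, s4], s5], s6], s3], s2]
  s1s4s6s5s2s3 (sign +1) contributes +[[[[[s1, s4], s6], s5], s2], s3]
  s1s4s6s5s3s2 (sign -1) contributes -[[[[[s1, s4], s6], s5], s3], s2]


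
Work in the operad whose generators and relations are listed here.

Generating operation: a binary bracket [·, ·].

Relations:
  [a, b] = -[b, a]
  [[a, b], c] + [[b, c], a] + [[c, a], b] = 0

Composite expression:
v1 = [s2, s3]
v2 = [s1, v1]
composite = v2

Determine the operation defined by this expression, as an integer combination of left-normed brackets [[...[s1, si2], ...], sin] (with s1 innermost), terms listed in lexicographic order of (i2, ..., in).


[[s1, s2], s3] - [[s1, s3], s2]

Skip Jacobi rewriting: expand, keep s1-initial words, read off terms.
Composite bracket: [s1, [s2, s3]]
Full expansion: 4 signed words from ab - ba (2^2 = 4).
Coefficients come from the s1-initial words:
  from s1s2s3, sign +1: term +[[s1, s2], s3]
  from s1s3s2, sign -1: term -[[s1, s3], s2]


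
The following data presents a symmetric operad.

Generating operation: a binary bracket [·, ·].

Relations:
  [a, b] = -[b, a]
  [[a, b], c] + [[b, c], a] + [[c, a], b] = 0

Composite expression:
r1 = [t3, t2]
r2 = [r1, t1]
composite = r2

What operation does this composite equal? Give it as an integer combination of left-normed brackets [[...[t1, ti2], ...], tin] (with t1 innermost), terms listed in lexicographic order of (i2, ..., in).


[[t1, t2], t3] - [[t1, t3], t2]

A multilinear Lie element is pinned by t1-initial words (t1 innermost).
Composite bracket: [[t3, t2], t1]
Under [a, b] = ab - ba we get 4 signed associative words (2^2 = 4).
The t1-initial words carry the normal form:
  t1t2t3 appears with sign +1, giving the term +[[t1, t2], t3]
  t1t3t2 appears with sign -1, giving the term -[[t1, t3], t2]


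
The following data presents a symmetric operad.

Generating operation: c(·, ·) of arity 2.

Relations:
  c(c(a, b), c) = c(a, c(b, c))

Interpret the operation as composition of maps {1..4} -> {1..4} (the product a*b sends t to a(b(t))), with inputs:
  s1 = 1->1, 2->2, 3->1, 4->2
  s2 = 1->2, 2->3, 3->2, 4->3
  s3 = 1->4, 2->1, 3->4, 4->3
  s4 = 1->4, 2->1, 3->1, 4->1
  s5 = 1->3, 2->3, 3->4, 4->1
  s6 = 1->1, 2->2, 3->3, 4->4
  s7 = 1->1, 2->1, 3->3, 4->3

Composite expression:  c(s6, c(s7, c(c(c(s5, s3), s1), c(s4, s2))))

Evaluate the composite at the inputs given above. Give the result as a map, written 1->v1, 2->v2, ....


1->1, 2->1, 3->1, 4->1


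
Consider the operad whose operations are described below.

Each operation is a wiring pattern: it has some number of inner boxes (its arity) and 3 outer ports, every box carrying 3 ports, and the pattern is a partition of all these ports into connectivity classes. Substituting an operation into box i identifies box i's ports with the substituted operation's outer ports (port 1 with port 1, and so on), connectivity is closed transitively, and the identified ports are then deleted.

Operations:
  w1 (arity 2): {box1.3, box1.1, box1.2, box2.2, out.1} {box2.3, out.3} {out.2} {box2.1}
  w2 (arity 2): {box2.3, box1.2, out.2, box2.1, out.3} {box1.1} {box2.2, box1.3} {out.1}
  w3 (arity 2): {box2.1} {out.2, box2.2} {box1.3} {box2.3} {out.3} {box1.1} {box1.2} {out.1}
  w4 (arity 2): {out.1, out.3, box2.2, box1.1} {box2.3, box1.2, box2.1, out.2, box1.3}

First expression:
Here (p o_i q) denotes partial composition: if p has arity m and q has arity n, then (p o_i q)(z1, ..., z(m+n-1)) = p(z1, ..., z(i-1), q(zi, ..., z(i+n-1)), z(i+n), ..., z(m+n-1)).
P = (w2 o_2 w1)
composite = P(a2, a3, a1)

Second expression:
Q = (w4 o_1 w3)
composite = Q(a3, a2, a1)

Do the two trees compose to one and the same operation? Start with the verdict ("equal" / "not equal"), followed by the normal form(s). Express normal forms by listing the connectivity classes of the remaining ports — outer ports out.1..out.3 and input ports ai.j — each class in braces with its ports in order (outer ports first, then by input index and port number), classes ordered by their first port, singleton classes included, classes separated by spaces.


not equal — first {out.1} {out.2, out.3, a1.2, a1.3, a2.2, a3.1, a3.2, a3.3} {a1.1} {a2.1} {a2.3}, second {out.1, out.3, a1.2} {out.2, a1.1, a1.3, a2.2} {a2.1} {a2.3} {a3.1} {a3.2} {a3.3}

In normal form, the first expression is {out.1} {out.2, out.3, a1.2, a1.3, a2.2, a3.1, a3.2, a3.3} {a1.1} {a2.1} {a2.3}
In normal form, the second expression is {out.1, out.3, a1.2} {out.2, a1.1, a1.3, a2.2} {a2.1} {a2.3} {a3.1} {a3.2} {a3.3}
Different reductions; not equal.


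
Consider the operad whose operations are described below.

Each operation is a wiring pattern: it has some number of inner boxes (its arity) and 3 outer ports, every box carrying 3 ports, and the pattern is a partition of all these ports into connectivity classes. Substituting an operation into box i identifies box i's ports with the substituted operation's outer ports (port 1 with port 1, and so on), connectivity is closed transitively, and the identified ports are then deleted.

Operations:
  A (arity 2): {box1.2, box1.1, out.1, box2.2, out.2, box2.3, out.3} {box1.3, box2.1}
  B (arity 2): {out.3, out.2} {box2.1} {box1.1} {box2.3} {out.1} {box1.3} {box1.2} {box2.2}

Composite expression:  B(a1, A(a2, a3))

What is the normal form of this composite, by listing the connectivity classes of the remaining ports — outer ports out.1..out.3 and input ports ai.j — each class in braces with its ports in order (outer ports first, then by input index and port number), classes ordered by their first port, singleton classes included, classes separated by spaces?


{out.1} {out.2, out.3} {a1.1} {a1.2} {a1.3} {a2.1, a2.2, a3.2, a3.3} {a2.3, a3.1}


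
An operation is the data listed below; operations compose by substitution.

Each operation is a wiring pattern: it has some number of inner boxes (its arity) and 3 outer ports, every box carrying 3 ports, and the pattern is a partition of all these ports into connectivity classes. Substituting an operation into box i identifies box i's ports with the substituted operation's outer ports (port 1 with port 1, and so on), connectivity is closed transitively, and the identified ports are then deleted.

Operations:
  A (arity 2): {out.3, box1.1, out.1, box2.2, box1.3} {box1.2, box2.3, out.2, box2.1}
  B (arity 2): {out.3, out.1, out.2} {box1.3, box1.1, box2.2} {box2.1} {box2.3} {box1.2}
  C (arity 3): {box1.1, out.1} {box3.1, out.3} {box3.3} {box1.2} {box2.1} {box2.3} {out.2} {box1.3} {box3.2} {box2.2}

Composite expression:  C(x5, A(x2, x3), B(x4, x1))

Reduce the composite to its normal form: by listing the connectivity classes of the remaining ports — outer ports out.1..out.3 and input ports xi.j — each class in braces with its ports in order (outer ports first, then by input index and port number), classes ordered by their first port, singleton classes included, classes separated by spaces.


{out.1, x5.1} {out.2} {out.3} {x1.1} {x1.2, x4.1, x4.3} {x1.3} {x2.1, x2.3, x3.2} {x2.2, x3.1, x3.3} {x4.2} {x5.2} {x5.3}

Treat the ports identified at C as solder joints: merge, then drop.
stage A: inputs (x2, x3), connectivity {out.1, out.3, x2.1, x2.3, x3.2} {out.2, x2.2, x3.1, x3.3}, out.j its boundary
stage B: inputs (x4, x1), connectivity {out.1, out.2, out.3} {x1.1} {x1.2, x4.1, x4.3} {x1.3} {x4.2}, out.j its boundary
stage C: inputs (x5, x2, x3, x4, x1), connectivity {out.1, x5.1} {out.2} {out.3} {x1.1} {x1.2, x4.1, x4.3} {x1.3} {x2.1, x2.3, x3.2} {x2.2, x3.1, x3.3} {x4.2} {x5.2} {x5.3}, out.j its boundary


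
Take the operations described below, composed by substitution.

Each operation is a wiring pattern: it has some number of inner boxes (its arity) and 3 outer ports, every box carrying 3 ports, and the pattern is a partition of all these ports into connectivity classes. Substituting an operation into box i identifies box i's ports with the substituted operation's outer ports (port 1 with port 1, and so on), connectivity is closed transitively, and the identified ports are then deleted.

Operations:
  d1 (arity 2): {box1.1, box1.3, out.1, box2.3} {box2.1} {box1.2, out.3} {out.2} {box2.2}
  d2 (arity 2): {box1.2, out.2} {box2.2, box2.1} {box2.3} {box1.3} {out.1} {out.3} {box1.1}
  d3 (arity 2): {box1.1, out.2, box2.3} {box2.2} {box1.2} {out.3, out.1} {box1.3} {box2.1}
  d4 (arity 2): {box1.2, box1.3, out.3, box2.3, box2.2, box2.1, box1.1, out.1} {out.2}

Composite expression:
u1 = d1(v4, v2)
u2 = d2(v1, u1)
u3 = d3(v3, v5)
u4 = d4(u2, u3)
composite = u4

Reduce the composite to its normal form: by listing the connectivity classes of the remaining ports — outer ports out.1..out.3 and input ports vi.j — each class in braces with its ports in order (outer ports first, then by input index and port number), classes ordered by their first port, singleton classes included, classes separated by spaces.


Reachability decides: close wires over d4-identified ports.
after d1, the pattern on (v4, v2) reads {out.1, v2.3, v4.1, v4.3} {out.2} {out.3, v4.2} {v2.1} {v2.2} (out.j = its outer ports)
after d2, the pattern on (v1, v4, v2) reads {out.1} {out.2, v1.2} {out.3} {v1.1} {v1.3} {v2.1} {v2.2} {v2.3, v4.1, v4.3} {v4.2} (out.j = its outer ports)
after d3, the pattern on (v3, v5) reads {out.1, out.3} {out.2, v3.1, v5.3} {v3.2} {v3.3} {v5.1} {v5.2} (out.j = its outer ports)
after d4, the pattern on (v1, v4, v2, v3, v5) reads {out.1, out.3, v1.2, v3.1, v5.3} {out.2} {v1.1} {v1.3} {v2.1} {v2.2} {v2.3, v4.1, v4.3} {v3.2} {v3.3} {v4.2} {v5.1} {v5.2} (out.j = its outer ports)

{out.1, out.3, v1.2, v3.1, v5.3} {out.2} {v1.1} {v1.3} {v2.1} {v2.2} {v2.3, v4.1, v4.3} {v3.2} {v3.3} {v4.2} {v5.1} {v5.2}


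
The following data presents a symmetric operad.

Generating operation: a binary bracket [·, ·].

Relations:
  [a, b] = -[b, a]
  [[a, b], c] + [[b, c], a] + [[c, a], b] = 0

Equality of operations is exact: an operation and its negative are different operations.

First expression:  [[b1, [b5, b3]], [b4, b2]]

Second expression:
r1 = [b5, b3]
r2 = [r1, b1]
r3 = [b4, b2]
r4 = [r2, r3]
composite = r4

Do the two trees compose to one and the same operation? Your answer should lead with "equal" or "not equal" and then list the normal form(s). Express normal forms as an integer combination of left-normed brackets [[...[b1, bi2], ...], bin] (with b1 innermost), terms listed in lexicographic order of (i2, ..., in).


not equal — first [[[[b1, b3], b5], b2], b4] - [[[[b1, b3], b5], b4], b2] - [[[[b1, b5], b3], b2], b4] + [[[[b1, b5], b3], b4], b2], second -[[[[b1, b3], b5], b2], b4] + [[[[b1, b3], b5], b4], b2] + [[[[b1, b5], b3], b2], b4] - [[[[b1, b5], b3], b4], b2]


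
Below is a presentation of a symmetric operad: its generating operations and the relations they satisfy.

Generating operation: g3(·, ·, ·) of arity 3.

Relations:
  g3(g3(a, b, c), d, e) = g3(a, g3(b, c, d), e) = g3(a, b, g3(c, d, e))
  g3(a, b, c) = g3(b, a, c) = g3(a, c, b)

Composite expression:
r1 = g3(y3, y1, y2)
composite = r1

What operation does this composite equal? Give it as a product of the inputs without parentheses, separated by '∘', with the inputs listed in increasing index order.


y1 ∘ y2 ∘ y3


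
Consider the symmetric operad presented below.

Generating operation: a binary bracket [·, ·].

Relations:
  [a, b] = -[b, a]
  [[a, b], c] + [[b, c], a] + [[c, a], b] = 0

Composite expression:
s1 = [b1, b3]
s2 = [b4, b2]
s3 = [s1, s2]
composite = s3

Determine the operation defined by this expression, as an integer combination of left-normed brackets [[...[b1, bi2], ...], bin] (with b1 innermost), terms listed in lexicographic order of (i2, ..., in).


Antisymmetry and Jacobi reduce to b1-anchored left-normed brackets.
Composite bracket: [[b1, b3], [b4, b2]]
The bracket unfolds into 8 signed words via [a, b] = ab - ba (2^3 = 8).
The b1-initial words carry the normal form:
  sign of b1b3b2b4 is -1, so it contributes -[[[b1, b3], b2], b4]
  sign of b1b3b4b2 is +1, so it contributes +[[[b1, b3], b4], b2]

-[[[b1, b3], b2], b4] + [[[b1, b3], b4], b2]


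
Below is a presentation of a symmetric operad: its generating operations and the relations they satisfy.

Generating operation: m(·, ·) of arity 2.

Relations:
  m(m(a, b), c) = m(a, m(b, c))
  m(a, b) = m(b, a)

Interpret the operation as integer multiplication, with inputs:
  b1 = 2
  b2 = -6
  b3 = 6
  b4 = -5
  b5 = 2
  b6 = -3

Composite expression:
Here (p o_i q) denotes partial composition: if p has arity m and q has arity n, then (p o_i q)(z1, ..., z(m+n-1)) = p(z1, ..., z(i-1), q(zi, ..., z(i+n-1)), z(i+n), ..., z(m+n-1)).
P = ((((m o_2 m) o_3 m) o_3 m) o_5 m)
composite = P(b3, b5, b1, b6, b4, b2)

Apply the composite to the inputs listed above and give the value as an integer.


m(b1, b6) = -6
m(b4, b2) = 30
m(m(b1, b6), m(b4, b2)) = -180
m(b5, m(m(b1, b6), m(b4, b2))) = -360
m(b3, m(b5, m(m(b1, b6), m(b4, b2)))) = -2160

-2160


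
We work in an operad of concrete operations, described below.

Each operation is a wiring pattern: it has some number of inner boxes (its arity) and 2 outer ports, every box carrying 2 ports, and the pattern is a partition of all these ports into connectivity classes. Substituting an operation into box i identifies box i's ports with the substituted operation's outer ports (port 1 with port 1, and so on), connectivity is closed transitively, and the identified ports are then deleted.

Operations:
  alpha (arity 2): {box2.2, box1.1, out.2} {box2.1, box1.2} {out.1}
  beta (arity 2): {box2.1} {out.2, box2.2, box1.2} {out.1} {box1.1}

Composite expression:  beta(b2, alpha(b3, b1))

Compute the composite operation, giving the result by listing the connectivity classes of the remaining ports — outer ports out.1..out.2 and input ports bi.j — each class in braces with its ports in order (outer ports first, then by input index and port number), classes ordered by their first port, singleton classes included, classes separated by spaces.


{out.1} {out.2, b1.2, b2.2, b3.1} {b1.1, b3.2} {b2.1}

Treat the ports identified at beta as solder joints: merge, then drop.
alpha over (b3, b1) gives {out.1} {out.2, b1.2, b3.1} {b1.1, b3.2}, out.j being that stage's outer ports
beta over (b2, b3, b1) gives {out.1} {out.2, b1.2, b2.2, b3.1} {b1.1, b3.2} {b2.1}, out.j being that stage's outer ports


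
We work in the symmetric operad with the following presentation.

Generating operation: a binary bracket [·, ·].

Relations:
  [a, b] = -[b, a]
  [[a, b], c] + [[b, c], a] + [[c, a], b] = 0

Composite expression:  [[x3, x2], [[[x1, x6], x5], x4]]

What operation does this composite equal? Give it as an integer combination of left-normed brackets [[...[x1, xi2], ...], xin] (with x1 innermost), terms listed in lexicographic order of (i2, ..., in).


[[[[[x1, x6], x5], x4], x2], x3] - [[[[[x1, x6], x5], x4], x3], x2]


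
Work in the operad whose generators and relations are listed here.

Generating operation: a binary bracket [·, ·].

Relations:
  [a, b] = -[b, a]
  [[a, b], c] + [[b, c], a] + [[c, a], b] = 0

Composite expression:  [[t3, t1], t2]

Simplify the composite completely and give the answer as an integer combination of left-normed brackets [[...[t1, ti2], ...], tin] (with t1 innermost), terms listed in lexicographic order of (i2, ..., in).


A multilinear Lie element is pinned by t1-initial words (t1 innermost).
Composite bracket: [[t3, t1], t2]
Applying ab - ba throughout gives 4 signed words (2^2 = 4).
The t1-initial words carry the normal form:
  the word t1t3t2 carries sign -1 and contributes -[[t1, t3], t2]

-[[t1, t3], t2]


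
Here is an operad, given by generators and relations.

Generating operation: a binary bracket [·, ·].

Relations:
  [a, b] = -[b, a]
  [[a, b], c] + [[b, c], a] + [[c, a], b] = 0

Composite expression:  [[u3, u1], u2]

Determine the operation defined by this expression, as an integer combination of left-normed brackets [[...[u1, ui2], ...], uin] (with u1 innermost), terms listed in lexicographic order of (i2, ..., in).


-[[u1, u3], u2]

In the tensor algebra, words opening u1 carry the u1-anchored form.
Composite bracket: [[u3, u1], u2]
Applying ab - ba throughout gives 4 signed words (2^2 = 4).
Coefficients come from the u1-initial words:
  the word u1u3u2 carries sign -1 and contributes -[[u1, u3], u2]


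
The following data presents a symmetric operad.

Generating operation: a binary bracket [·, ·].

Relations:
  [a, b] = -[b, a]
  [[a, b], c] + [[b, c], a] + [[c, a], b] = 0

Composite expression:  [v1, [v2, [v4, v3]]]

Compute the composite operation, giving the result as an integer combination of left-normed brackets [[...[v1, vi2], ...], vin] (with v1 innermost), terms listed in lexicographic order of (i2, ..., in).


Left-normed coefficients sit on the v1-initial expansion words.
Composite bracket: [v1, [v2, [v4, v3]]]
Each bracket splits as ab - ba, giving 8 signed words (2^3 = 8).
Only words starting with v1 matter:
  v1v2v3v4 (sign -1) contributes -[[[v1, v2], v3], v4]
  v1v2v4v3 (sign +1) contributes +[[[v1, v2], v4], v3]
  v1v3v4v2 (sign +1) contributes +[[[v1, v3], v4], v2]
  v1v4v3v2 (sign -1) contributes -[[[v1, v4], v3], v2]

-[[[v1, v2], v3], v4] + [[[v1, v2], v4], v3] + [[[v1, v3], v4], v2] - [[[v1, v4], v3], v2]


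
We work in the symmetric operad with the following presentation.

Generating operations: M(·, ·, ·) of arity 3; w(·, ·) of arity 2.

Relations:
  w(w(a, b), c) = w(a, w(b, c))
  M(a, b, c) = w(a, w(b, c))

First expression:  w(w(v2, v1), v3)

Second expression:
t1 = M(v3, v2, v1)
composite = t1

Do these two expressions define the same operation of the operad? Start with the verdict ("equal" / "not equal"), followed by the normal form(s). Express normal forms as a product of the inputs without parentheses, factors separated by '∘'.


not equal; first: v2 ∘ v1 ∘ v3; second: v3 ∘ v2 ∘ v1


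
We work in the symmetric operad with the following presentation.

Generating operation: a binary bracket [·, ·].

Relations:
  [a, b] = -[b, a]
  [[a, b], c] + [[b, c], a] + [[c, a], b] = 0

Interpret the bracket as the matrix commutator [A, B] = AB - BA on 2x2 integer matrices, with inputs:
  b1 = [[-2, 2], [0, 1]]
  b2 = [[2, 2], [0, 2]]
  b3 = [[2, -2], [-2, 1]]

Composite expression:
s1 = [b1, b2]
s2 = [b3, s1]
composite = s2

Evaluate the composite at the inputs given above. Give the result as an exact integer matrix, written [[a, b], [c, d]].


[b1, b2] = [[0, -6], [0, 0]]
[b3, [b1, b2]] = [[-12, -6], [0, 12]]

[[-12, -6], [0, 12]]


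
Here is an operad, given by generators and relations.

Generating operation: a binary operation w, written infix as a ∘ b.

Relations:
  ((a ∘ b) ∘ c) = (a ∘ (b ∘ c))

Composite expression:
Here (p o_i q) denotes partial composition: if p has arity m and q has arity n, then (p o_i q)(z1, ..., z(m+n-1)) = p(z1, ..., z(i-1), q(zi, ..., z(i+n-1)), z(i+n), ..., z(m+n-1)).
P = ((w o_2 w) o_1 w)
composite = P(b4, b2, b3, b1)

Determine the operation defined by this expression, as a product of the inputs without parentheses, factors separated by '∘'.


Under associativity of w, the answer is the b's in reading order.
(b4 ∘ b2) linearizes to b4 ∘ b2
(b3 ∘ b1) linearizes to b3 ∘ b1
((b4 ∘ b2) ∘ (b3 ∘ b1)) linearizes to b4 ∘ b2 ∘ b3 ∘ b1

b4 ∘ b2 ∘ b3 ∘ b1


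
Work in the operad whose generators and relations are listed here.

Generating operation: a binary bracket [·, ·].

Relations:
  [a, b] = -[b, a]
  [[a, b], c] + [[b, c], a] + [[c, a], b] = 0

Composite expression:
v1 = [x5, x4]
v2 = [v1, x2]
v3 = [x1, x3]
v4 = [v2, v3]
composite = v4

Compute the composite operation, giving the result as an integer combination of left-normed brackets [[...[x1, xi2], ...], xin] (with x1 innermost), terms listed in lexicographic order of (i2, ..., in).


-[[[[x1, x3], x2], x4], x5] + [[[[x1, x3], x2], x5], x4] + [[[[x1, x3], x4], x5], x2] - [[[[x1, x3], x5], x4], x2]

Skip Jacobi rewriting: expand, keep x1-initial words, read off terms.
Composite bracket: [[[x5, x4], x2], [x1, x3]]
Applying ab - ba throughout gives 16 signed words (2^4 = 16).
The x1-initial words carry the normal form:
  x1x3x2x4x5 appears with sign -1, giving the term -[[[[x1, x3], x2], x4], x5]
  x1x3x2x5x4 appears with sign +1, giving the term +[[[[x1, x3], x2], x5], x4]
  x1x3x4x5x2 appears with sign +1, giving the term +[[[[x1, x3], x4], x5], x2]
  x1x3x5x4x2 appears with sign -1, giving the term -[[[[x1, x3], x5], x4], x2]


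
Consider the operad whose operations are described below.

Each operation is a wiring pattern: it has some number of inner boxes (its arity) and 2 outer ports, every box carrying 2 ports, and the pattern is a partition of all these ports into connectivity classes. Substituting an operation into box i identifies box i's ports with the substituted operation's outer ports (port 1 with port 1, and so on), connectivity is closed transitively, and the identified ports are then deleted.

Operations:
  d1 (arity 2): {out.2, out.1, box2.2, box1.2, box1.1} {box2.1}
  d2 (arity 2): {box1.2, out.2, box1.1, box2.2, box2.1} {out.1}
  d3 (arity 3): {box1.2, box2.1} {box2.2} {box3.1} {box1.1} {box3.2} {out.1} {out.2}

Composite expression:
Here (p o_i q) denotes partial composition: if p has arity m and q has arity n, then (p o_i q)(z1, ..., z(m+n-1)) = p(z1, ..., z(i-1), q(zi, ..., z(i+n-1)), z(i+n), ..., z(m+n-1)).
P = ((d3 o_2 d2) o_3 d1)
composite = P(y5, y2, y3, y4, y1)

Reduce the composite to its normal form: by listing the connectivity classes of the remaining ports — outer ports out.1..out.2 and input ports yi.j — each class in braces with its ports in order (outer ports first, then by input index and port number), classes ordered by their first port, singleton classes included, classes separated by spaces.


{out.1} {out.2} {y1.1} {y1.2} {y2.1, y2.2, y3.1, y3.2, y4.2} {y4.1} {y5.1} {y5.2}

Two ports join when wires chain via d3-identified ports.
after d1, the pattern on (y3, y4) reads {out.1, out.2, y3.1, y3.2, y4.2} {y4.1} (out.j = its outer ports)
after d2, the pattern on (y2, y3, y4) reads {out.1} {out.2, y2.1, y2.2, y3.1, y3.2, y4.2} {y4.1} (out.j = its outer ports)
after d3, the pattern on (y5, y2, y3, y4, y1) reads {out.1} {out.2} {y1.1} {y1.2} {y2.1, y2.2, y3.1, y3.2, y4.2} {y4.1} {y5.1} {y5.2} (out.j = its outer ports)


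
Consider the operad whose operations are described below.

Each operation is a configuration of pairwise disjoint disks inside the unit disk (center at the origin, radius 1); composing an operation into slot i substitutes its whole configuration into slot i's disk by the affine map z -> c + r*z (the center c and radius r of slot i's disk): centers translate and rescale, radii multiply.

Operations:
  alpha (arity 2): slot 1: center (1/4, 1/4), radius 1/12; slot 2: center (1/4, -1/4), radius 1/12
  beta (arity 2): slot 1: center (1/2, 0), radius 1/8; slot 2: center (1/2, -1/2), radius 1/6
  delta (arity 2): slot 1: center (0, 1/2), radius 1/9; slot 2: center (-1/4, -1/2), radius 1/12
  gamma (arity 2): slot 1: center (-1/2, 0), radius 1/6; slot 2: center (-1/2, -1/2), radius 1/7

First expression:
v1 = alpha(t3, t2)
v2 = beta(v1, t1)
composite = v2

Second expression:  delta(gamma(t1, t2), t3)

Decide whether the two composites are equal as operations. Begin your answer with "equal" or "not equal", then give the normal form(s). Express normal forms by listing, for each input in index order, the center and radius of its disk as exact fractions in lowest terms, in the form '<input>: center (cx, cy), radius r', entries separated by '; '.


not equal — first t1: center (1/2, -1/2), radius 1/6; t2: center (17/32, -1/32), radius 1/96; t3: center (17/32, 1/32), radius 1/96, second t1: center (-1/18, 1/2), radius 1/54; t2: center (-1/18, 4/9), radius 1/63; t3: center (-1/4, -1/2), radius 1/12

Normal form of the first expression: t1: center (1/2, -1/2), radius 1/6; t2: center (17/32, -1/32), radius 1/96; t3: center (17/32, 1/32), radius 1/96
Normal form of the second expression: t1: center (-1/18, 1/2), radius 1/54; t2: center (-1/18, 4/9), radius 1/63; t3: center (-1/4, -1/2), radius 1/12
The forms do not match — not equal.


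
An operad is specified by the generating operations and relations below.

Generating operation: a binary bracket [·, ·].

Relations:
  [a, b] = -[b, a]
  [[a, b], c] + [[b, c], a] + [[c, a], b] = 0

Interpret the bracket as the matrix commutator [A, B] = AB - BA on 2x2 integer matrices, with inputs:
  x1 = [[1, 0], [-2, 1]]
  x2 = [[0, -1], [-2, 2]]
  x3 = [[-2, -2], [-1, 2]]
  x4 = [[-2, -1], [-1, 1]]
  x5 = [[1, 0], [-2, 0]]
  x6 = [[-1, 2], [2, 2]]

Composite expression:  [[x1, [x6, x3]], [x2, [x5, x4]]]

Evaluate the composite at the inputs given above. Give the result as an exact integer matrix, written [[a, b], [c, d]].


[[-16, -112], [-1088, 16]]

[x6, x3] = [[2, 14], [-11, -2]]
[x1, [x6, x3]] = [[28, 0], [-8, -28]]
[x5, x4] = [[-2, -1], [7, 2]]
[x2, [x5, x4]] = [[-9, -2], [22, 9]]
[[x1, [x6, x3]], [x2, [x5, x4]]] = [[-16, -112], [-1088, 16]]


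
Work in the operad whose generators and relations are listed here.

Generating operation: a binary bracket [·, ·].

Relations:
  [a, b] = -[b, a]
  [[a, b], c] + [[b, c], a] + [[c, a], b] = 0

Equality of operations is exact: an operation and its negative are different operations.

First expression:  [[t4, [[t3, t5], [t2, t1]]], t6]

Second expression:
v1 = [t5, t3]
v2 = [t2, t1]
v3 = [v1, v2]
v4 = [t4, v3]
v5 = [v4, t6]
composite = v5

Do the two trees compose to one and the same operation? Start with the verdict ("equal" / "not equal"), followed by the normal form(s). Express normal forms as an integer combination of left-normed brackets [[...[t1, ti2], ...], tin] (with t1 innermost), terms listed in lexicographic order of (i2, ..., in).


not equal: they reduce to -[[[[[t1, t2], t3], t5], t4], t6] + [[[[[t1, t2], t5], t3], t4], t6] and [[[[[t1, t2], t3], t5], t4], t6] - [[[[[t1, t2], t5], t3], t4], t6]

The first expression reduces to -[[[[[t1, t2], t3], t5], t4], t6] + [[[[[t1, t2], t5], t3], t4], t6]
The second expression reduces to [[[[[t1, t2], t3], t5], t4], t6] - [[[[[t1, t2], t5], t3], t4], t6]
The normal forms differ: not equal.


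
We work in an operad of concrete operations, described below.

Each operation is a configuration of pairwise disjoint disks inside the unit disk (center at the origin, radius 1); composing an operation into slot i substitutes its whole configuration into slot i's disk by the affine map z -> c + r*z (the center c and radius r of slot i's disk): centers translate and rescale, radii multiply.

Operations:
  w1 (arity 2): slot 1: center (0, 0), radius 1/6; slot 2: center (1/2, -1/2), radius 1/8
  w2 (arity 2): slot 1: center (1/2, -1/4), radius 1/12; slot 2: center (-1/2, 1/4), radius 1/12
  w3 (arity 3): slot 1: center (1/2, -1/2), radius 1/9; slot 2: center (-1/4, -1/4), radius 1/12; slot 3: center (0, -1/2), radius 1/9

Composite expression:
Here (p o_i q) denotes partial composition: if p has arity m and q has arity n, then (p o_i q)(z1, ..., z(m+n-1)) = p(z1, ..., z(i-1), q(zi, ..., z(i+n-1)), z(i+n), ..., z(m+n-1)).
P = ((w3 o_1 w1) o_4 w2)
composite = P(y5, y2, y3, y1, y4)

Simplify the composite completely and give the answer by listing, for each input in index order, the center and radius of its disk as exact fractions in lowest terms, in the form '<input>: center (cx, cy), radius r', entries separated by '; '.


y1: center (1/18, -19/36), radius 1/108; y2: center (5/9, -5/9), radius 1/72; y3: center (-1/4, -1/4), radius 1/12; y4: center (-1/18, -17/36), radius 1/108; y5: center (1/2, -1/2), radius 1/54

Each y-disk chains the slot maps above it in w3; radii multiply.
for y5, the 2-step affine chain lands on center (1/2, -1/2), radius 1/54
for y2, the 2-step affine chain lands on center (5/9, -5/9), radius 1/72
for y3, the 1-step affine chain lands on center (-1/4, -1/4), radius 1/12
for y1, the 2-step affine chain lands on center (1/18, -19/36), radius 1/108
for y4, the 2-step affine chain lands on center (-1/18, -17/36), radius 1/108


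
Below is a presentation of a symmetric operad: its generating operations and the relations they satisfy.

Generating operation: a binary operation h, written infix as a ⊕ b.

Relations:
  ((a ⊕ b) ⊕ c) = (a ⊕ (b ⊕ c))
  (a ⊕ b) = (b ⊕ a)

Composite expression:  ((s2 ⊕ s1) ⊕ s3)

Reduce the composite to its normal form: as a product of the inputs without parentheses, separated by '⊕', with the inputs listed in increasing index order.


Any arrangement under h is one operation, so sort the s-inputs.
(s2 ⊕ s1) collapses to s2 ⊕ s1
((s2 ⊕ s1) ⊕ s3) collapses to s2 ⊕ s1 ⊕ s3
the factors in increasing index order: s1 ⊕ s2 ⊕ s3

s1 ⊕ s2 ⊕ s3
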